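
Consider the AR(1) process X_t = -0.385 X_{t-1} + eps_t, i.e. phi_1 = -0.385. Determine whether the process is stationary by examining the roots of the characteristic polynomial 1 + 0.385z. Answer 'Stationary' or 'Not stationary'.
\text{Stationary}

The AR(p) characteristic polynomial is P(z) = 1 + 0.385z.
Stationarity requires all roots to lie outside the unit circle, i.e. |z| > 1 for every root.
This is linear in z: 1 + (0.385) z = 0  =>  z = -1/(0.385) = -2.597403,  |z| = 2.597403.
Moduli of all roots: 2.5974.
All moduli strictly greater than 1? Yes.
Verdict: Stationary.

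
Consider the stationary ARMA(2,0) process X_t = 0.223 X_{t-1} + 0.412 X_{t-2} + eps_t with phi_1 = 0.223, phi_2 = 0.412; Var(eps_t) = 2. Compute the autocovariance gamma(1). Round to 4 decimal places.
\gamma(1) = 1.0671

Multiply the model equation by X_{t-k} and take expectations. With theta_0 = psi_0 = 1 and psi_j the MA(infinity) weights, this gives
  gamma(k) - sum_i phi_i gamma(k-i) = c_k,
  c_k = sigma^2 * sum_{j=k..q} theta_j psi_{j-k}   (c_k = 0 for k > q),
using gamma(-m) = gamma(m).
Pure AR (q = 0): c_0 = sigma^2 = 2, c_k = 0 for k >= 1.
Equations for k = 0, 1, 2 (AR order 2, c_2 = 0):
  (E0) gamma(0) = phi_1 gamma(1) + phi_2 gamma(2) + c_0
  (E1) gamma(1) = phi_1 gamma(0) + phi_2 gamma(1) + c_1
  (E2) gamma(2) = phi_1 gamma(1) + phi_2 gamma(0)
From (E1): gamma(1) = A gamma(0) + B with
  A = phi_1 / (1 - phi_2) = 0.223 / 0.588 = 0.379252,   B = c_1 / (1 - phi_2) = 0 / 0.588 = 0.
Insert (E2) into (E0): gamma(0) (1 - phi_2^2) = phi_1 (1 + phi_2) gamma(1) + c_0.
  phi_1 (1 + phi_2) = (0.223)(1.412) = 0.314876,   1 - phi_2^2 = 0.830256.
Replace gamma(1) by A gamma(0) + B and collect gamma(0):
  gamma(0) [0.830256 - (0.314876)(0.379252)] = c_0 = 2
  gamma(0) * 0.710839 = 2
  gamma(0) = 2 / 0.710839 = 2.813578.
  gamma(1) = A gamma(0) = (0.379252)(2.813578) = 1.067054.
Therefore gamma(1) = 1.0671 (to 4 decimal places).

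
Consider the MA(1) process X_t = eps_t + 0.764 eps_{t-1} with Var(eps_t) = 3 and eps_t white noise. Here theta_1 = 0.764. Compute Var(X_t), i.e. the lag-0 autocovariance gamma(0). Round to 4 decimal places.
\gamma(0) = 4.7511

For an MA(q) process X_t = eps_t + sum_i theta_i eps_{t-i} with
Var(eps_t) = sigma^2, the variance is
  gamma(0) = sigma^2 * (1 + sum_i theta_i^2).
  sum_i theta_i^2 = (0.764)^2 = 0.583696.
  gamma(0) = 3 * (1 + 0.583696) = 3 * 1.583696 = 4.751088, which rounds to 4.7511.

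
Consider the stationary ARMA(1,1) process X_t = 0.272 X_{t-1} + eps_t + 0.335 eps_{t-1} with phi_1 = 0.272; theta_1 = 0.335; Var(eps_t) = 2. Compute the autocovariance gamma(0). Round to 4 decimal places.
\gamma(0) = 2.7958

Multiply the model equation by X_{t-k} and take expectations. With theta_0 = psi_0 = 1 and psi_j the MA(infinity) weights, this gives
  gamma(k) - sum_i phi_i gamma(k-i) = c_k,
  c_k = sigma^2 * sum_{j=k..q} theta_j psi_{j-k}   (c_k = 0 for k > q),
using gamma(-m) = gamma(m).
psi-weights needed (psi_j = theta_j + sum_i phi_i psi_{j-i}):
  psi_1 = theta_1 + phi_1 = 0.335 + (0.272) = 0.607
Right-hand sides:
  c_0 = sigma^2 (1 + theta_1 psi_1) = 2 * (1 + (0.335)(0.607)) = 2 * 1.203345 = 2.40669
  c_1 = sigma^2 theta_1 = 2 * (0.335) = 0.67
  c_2 = 0
Equations for k = 0 and k = 1 (AR order 1):
  gamma(0) = phi_1 gamma(1) + c_0
  gamma(1) = phi_1 gamma(0) + c_1
Substituting the second into the first: gamma(0) (1 - phi_1^2) = c_0 + phi_1 c_1, so
  gamma(0) = (c_0 + phi_1 c_1) / (1 - phi_1^2) = (2.40669 + (0.272)(0.67)) / (1 - (0.272)^2) = 2.58893 / 0.926016 = 2.795772.
Therefore gamma(0) = 2.7958 (to 4 decimal places).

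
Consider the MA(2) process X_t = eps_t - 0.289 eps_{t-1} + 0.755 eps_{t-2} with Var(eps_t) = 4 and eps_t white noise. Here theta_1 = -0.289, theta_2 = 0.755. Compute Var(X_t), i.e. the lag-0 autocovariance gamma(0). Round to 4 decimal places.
\gamma(0) = 6.6142

For an MA(q) process X_t = eps_t + sum_i theta_i eps_{t-i} with
Var(eps_t) = sigma^2, the variance is
  gamma(0) = sigma^2 * (1 + sum_i theta_i^2).
  sum_i theta_i^2 = (-0.289)^2 + (0.755)^2 = 0.083521 + 0.570025 = 0.653546.
  gamma(0) = 4 * (1 + 0.653546) = 4 * 1.653546 = 6.614184, which rounds to 6.6142.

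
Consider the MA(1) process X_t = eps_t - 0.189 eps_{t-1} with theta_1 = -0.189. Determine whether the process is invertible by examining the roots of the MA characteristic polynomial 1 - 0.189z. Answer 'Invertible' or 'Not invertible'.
\text{Invertible}

The MA(q) characteristic polynomial is P(z) = 1 - 0.189z.
Invertibility requires all roots to lie outside the unit circle, i.e. |z| > 1 for every root.
This is linear in z: 1 + (-0.189) z = 0  =>  z = -1/(-0.189) = 5.291005,  |z| = 5.291005.
Moduli of all roots: 5.2910.
All moduli strictly greater than 1? Yes.
Verdict: Invertible.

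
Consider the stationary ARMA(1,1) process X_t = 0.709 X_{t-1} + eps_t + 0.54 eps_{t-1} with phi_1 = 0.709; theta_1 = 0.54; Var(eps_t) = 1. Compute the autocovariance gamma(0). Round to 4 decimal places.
\gamma(0) = 4.1368

Multiply the model equation by X_{t-k} and take expectations. With theta_0 = psi_0 = 1 and psi_j the MA(infinity) weights, this gives
  gamma(k) - sum_i phi_i gamma(k-i) = c_k,
  c_k = sigma^2 * sum_{j=k..q} theta_j psi_{j-k}   (c_k = 0 for k > q),
using gamma(-m) = gamma(m).
psi-weights needed (psi_j = theta_j + sum_i phi_i psi_{j-i}):
  psi_1 = theta_1 + phi_1 = 0.54 + (0.709) = 1.249
Right-hand sides:
  c_0 = sigma^2 (1 + theta_1 psi_1) = 1 * (1 + (0.54)(1.249)) = 1 * 1.67446 = 1.67446
  c_1 = sigma^2 theta_1 = 1 * (0.54) = 0.54
  c_2 = 0
Equations for k = 0 and k = 1 (AR order 1):
  gamma(0) = phi_1 gamma(1) + c_0
  gamma(1) = phi_1 gamma(0) + c_1
Substituting the second into the first: gamma(0) (1 - phi_1^2) = c_0 + phi_1 c_1, so
  gamma(0) = (c_0 + phi_1 c_1) / (1 - phi_1^2) = (1.67446 + (0.709)(0.54)) / (1 - (0.709)^2) = 2.05732 / 0.497319 = 4.136822.
Therefore gamma(0) = 4.1368 (to 4 decimal places).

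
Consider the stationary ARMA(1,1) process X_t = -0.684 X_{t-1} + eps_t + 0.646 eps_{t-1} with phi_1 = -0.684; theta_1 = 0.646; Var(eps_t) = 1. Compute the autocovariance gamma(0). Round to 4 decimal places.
\gamma(0) = 1.0027

Multiply the model equation by X_{t-k} and take expectations. With theta_0 = psi_0 = 1 and psi_j the MA(infinity) weights, this gives
  gamma(k) - sum_i phi_i gamma(k-i) = c_k,
  c_k = sigma^2 * sum_{j=k..q} theta_j psi_{j-k}   (c_k = 0 for k > q),
using gamma(-m) = gamma(m).
psi-weights needed (psi_j = theta_j + sum_i phi_i psi_{j-i}):
  psi_1 = theta_1 + phi_1 = 0.646 + (-0.684) = -0.038
Right-hand sides:
  c_0 = sigma^2 (1 + theta_1 psi_1) = 1 * (1 + (0.646)(-0.038)) = 1 * 0.975452 = 0.975452
  c_1 = sigma^2 theta_1 = 1 * (0.646) = 0.646
  c_2 = 0
Equations for k = 0 and k = 1 (AR order 1):
  gamma(0) = phi_1 gamma(1) + c_0
  gamma(1) = phi_1 gamma(0) + c_1
Substituting the second into the first: gamma(0) (1 - phi_1^2) = c_0 + phi_1 c_1, so
  gamma(0) = (c_0 + phi_1 c_1) / (1 - phi_1^2) = (0.975452 + (-0.684)(0.646)) / (1 - (-0.684)^2) = 0.533588 / 0.532144 = 1.002714.
Therefore gamma(0) = 1.0027 (to 4 decimal places).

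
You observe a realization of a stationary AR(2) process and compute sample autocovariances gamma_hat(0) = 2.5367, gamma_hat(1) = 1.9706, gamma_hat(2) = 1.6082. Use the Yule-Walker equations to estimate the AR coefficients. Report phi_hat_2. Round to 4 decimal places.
\hat\phi_{2} = 0.0769

The Yule-Walker equations for an AR(p) process read, in matrix form,
  Gamma_p phi = r_p,   with   (Gamma_p)_{ij} = gamma(|i - j|),
                       (r_p)_i = gamma(i),   i,j = 1..p.
Substitute the sample gammas (Toeplitz matrix and right-hand side of size 2):
  Gamma_p = [[2.5367, 1.9706], [1.9706, 2.5367]]
  r_p     = [1.9706, 1.6082]
Written out:
  2.5367 phi_1 + 1.9706 phi_2 = 1.9706
  1.9706 phi_1 + 2.5367 phi_2 = 1.6082
Solve by Cramer's rule:
  det = gamma(0)^2 - gamma(1)^2 = (2.5367)^2 - (1.9706)^2 = 6.43484689 - 3.88326436 = 2.55158253
  phi_hat_1 = [gamma(1) gamma(0) - gamma(1) gamma(2)] / det = [(1.9706)(2.5367) - (1.9706)(1.6082)] / 2.55158253 = 1.8297021 / 2.55158253 = 0.7171
  phi_hat_2 = [gamma(0) gamma(2) - gamma(1)^2] / det = [(2.5367)(1.6082) - (1.9706)^2] / 2.55158253 = 0.19625658 / 2.55158253 = 0.0769
So phi_hat = [0.7171, 0.0769].
Therefore phi_hat_2 = 0.0769.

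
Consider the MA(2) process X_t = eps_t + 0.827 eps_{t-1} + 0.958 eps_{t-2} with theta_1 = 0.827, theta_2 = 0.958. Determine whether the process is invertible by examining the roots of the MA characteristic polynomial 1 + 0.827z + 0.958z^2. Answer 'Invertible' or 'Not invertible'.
\text{Invertible}

The MA(q) characteristic polynomial is P(z) = 1 + 0.827z + 0.958z^2.
Invertibility requires all roots to lie outside the unit circle, i.e. |z| > 1 for every root.
Set 1 + (0.827) z + (0.958) z^2 = 0, i.e. a z^2 + b z + c = 0 with a = 0.958, b = 0.827, c = 1.
Discriminant D = b^2 - 4ac = (0.827)^2 - 4*(0.958)*1 = 0.683929 - (3.832) = -3.148071.
D < 0, so the roots are the complex-conjugate pair z = (-b +/- i sqrt(-D)) / (2a) = -0.4316 +/- 0.926i.
For a conjugate pair |z|^2 = z * conj(z) = (product of roots) = c/a = 1/(0.958) = 1.043841, so |z| = sqrt(1.043841) = 1.0217 for both roots.
Moduli of all roots: 1.0217, 1.0217.
All moduli strictly greater than 1? Yes.
Verdict: Invertible.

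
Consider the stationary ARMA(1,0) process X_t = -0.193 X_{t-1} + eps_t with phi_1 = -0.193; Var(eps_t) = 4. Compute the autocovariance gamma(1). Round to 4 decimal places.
\gamma(1) = -0.8019

Multiply the model equation by X_{t-k} and take expectations. With theta_0 = psi_0 = 1 and psi_j the MA(infinity) weights, this gives
  gamma(k) - sum_i phi_i gamma(k-i) = c_k,
  c_k = sigma^2 * sum_{j=k..q} theta_j psi_{j-k}   (c_k = 0 for k > q),
using gamma(-m) = gamma(m).
Pure AR (q = 0): c_0 = sigma^2 = 4, c_k = 0 for k >= 1.
Equations for k = 0 and k = 1 (AR order 1):
  gamma(0) = phi_1 gamma(1) + c_0
  gamma(1) = phi_1 gamma(0) + c_1
Substituting the second into the first: gamma(0) (1 - phi_1^2) = c_0 + phi_1 c_1, so
  gamma(0) = c_0 / (1 - phi_1^2) = 4 / (1 - (-0.193)^2) = 4 / 0.962751 = 4.154761.
  gamma(1) = phi_1 gamma(0) = (-0.193)(4.154761) = -0.801869.
Therefore gamma(1) = -0.8019 (to 4 decimal places).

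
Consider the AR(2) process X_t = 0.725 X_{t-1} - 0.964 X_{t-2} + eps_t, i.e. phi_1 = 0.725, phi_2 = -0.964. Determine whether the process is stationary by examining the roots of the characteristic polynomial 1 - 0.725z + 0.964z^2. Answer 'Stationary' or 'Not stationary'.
\text{Stationary}

The AR(p) characteristic polynomial is P(z) = 1 - 0.725z + 0.964z^2.
Stationarity requires all roots to lie outside the unit circle, i.e. |z| > 1 for every root.
Set 1 + (-0.725) z + (0.964) z^2 = 0, i.e. a z^2 + b z + c = 0 with a = 0.964, b = -0.725, c = 1.
Discriminant D = b^2 - 4ac = (-0.725)^2 - 4*(0.964)*1 = 0.525625 - (3.856) = -3.330375.
D < 0, so the roots are the complex-conjugate pair z = (-b +/- i sqrt(-D)) / (2a) = 0.376 +/- 0.9465i.
For a conjugate pair |z|^2 = z * conj(z) = (product of roots) = c/a = 1/(0.964) = 1.037344, so |z| = sqrt(1.037344) = 1.0185 for both roots.
Moduli of all roots: 1.0185, 1.0185.
All moduli strictly greater than 1? Yes.
Verdict: Stationary.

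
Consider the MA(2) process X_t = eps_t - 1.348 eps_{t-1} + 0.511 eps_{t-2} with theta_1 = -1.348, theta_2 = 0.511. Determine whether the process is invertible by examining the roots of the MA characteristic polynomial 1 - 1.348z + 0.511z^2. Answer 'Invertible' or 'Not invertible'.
\text{Invertible}

The MA(q) characteristic polynomial is P(z) = 1 - 1.348z + 0.511z^2.
Invertibility requires all roots to lie outside the unit circle, i.e. |z| > 1 for every root.
Set 1 + (-1.348) z + (0.511) z^2 = 0, i.e. a z^2 + b z + c = 0 with a = 0.511, b = -1.348, c = 1.
Discriminant D = b^2 - 4ac = (-1.348)^2 - 4*(0.511)*1 = 1.817104 - (2.044) = -0.226896.
D < 0, so the roots are the complex-conjugate pair z = (-b +/- i sqrt(-D)) / (2a) = 1.319 +/- 0.4661i.
For a conjugate pair |z|^2 = z * conj(z) = (product of roots) = c/a = 1/(0.511) = 1.956947, so |z| = sqrt(1.956947) = 1.3989 for both roots.
Moduli of all roots: 1.3989, 1.3989.
All moduli strictly greater than 1? Yes.
Verdict: Invertible.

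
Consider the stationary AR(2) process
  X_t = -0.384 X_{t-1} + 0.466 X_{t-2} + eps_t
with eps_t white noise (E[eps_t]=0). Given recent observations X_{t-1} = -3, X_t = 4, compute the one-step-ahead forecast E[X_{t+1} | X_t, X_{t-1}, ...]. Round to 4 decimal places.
E[X_{t+1} \mid \mathcal F_t] = -2.9340

For an AR(p) model X_t = c + sum_i phi_i X_{t-i} + eps_t, the
one-step-ahead conditional mean is
  E[X_{t+1} | X_t, ...] = c + sum_i phi_i X_{t+1-i}.
Substitute known values:
  E[X_{t+1} | ...] = (-0.384) * (4) + (0.466) * (-3)
                   = -2.9340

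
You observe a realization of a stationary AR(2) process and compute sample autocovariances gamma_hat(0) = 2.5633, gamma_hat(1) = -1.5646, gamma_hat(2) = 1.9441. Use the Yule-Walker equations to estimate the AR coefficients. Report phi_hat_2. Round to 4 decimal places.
\hat\phi_{2} = 0.6150

The Yule-Walker equations for an AR(p) process read, in matrix form,
  Gamma_p phi = r_p,   with   (Gamma_p)_{ij} = gamma(|i - j|),
                       (r_p)_i = gamma(i),   i,j = 1..p.
Substitute the sample gammas (Toeplitz matrix and right-hand side of size 2):
  Gamma_p = [[2.5633, -1.5646], [-1.5646, 2.5633]]
  r_p     = [-1.5646, 1.9441]
Written out:
  2.5633 phi_1 - 1.5646 phi_2 = -1.5646
  -1.5646 phi_1 + 2.5633 phi_2 = 1.9441
Solve by Cramer's rule:
  det = gamma(0)^2 - gamma(1)^2 = (2.5633)^2 - (-1.5646)^2 = 6.57050689 - 2.44797316 = 4.12253373
  phi_hat_1 = [gamma(1) gamma(0) - gamma(1) gamma(2)] / det = [(-1.5646)(2.5633) - (-1.5646)(1.9441)] / 4.12253373 = -0.96880032 / 4.12253373 = -0.235
  phi_hat_2 = [gamma(0) gamma(2) - gamma(1)^2] / det = [(2.5633)(1.9441) - (-1.5646)^2] / 4.12253373 = 2.53533837 / 4.12253373 = 0.615
So phi_hat = [-0.2350, 0.6150].
Therefore phi_hat_2 = 0.6150.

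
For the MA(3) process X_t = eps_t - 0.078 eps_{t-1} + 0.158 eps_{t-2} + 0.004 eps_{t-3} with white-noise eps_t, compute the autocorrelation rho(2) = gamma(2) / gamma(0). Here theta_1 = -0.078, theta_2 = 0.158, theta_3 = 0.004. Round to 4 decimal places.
\rho(2) = 0.1529

For an MA(q) process with theta_0 = 1, the autocovariance is
  gamma(k) = sigma^2 * sum_{i=0..q-k} theta_i * theta_{i+k},
and rho(k) = gamma(k) / gamma(0). Sigma^2 cancels.
  numerator   = (1)*(0.158) + (-0.078)*(0.004) = 0.157688.
  denominator = (1)^2 + (-0.078)^2 + (0.158)^2 + (0.004)^2 = 1.031064.
  rho(2) = 0.157688 / 1.031064 = 0.1529.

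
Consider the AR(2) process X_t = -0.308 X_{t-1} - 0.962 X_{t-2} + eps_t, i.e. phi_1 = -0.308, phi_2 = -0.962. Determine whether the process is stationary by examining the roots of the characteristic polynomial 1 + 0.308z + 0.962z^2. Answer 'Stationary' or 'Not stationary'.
\text{Stationary}

The AR(p) characteristic polynomial is P(z) = 1 + 0.308z + 0.962z^2.
Stationarity requires all roots to lie outside the unit circle, i.e. |z| > 1 for every root.
Set 1 + (0.308) z + (0.962) z^2 = 0, i.e. a z^2 + b z + c = 0 with a = 0.962, b = 0.308, c = 1.
Discriminant D = b^2 - 4ac = (0.308)^2 - 4*(0.962)*1 = 0.094864 - (3.848) = -3.753136.
D < 0, so the roots are the complex-conjugate pair z = (-b +/- i sqrt(-D)) / (2a) = -0.1601 +/- 1.0069i.
For a conjugate pair |z|^2 = z * conj(z) = (product of roots) = c/a = 1/(0.962) = 1.039501, so |z| = sqrt(1.039501) = 1.0196 for both roots.
Moduli of all roots: 1.0196, 1.0196.
All moduli strictly greater than 1? Yes.
Verdict: Stationary.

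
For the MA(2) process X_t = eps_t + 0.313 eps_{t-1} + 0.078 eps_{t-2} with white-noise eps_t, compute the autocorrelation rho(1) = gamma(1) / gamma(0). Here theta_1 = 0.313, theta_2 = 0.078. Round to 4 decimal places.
\rho(1) = 0.3056

For an MA(q) process with theta_0 = 1, the autocovariance is
  gamma(k) = sigma^2 * sum_{i=0..q-k} theta_i * theta_{i+k},
and rho(k) = gamma(k) / gamma(0). Sigma^2 cancels.
  numerator   = (1)*(0.313) + (0.313)*(0.078) = 0.337414.
  denominator = (1)^2 + (0.313)^2 + (0.078)^2 = 1.104053.
  rho(1) = 0.337414 / 1.104053 = 0.3056.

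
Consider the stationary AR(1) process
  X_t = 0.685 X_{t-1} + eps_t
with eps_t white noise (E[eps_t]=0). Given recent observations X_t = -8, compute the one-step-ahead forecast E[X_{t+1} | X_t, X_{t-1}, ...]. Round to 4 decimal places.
E[X_{t+1} \mid \mathcal F_t] = -5.4800

For an AR(p) model X_t = c + sum_i phi_i X_{t-i} + eps_t, the
one-step-ahead conditional mean is
  E[X_{t+1} | X_t, ...] = c + sum_i phi_i X_{t+1-i}.
Substitute known values:
  E[X_{t+1} | ...] = (0.685) * (-8)
                   = -5.4800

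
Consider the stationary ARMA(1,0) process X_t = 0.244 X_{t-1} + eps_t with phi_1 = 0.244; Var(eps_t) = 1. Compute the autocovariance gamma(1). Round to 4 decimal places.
\gamma(1) = 0.2594

Multiply the model equation by X_{t-k} and take expectations. With theta_0 = psi_0 = 1 and psi_j the MA(infinity) weights, this gives
  gamma(k) - sum_i phi_i gamma(k-i) = c_k,
  c_k = sigma^2 * sum_{j=k..q} theta_j psi_{j-k}   (c_k = 0 for k > q),
using gamma(-m) = gamma(m).
Pure AR (q = 0): c_0 = sigma^2 = 1, c_k = 0 for k >= 1.
Equations for k = 0 and k = 1 (AR order 1):
  gamma(0) = phi_1 gamma(1) + c_0
  gamma(1) = phi_1 gamma(0) + c_1
Substituting the second into the first: gamma(0) (1 - phi_1^2) = c_0 + phi_1 c_1, so
  gamma(0) = c_0 / (1 - phi_1^2) = 1 / (1 - (0.244)^2) = 1 / 0.940464 = 1.063305.
  gamma(1) = phi_1 gamma(0) = (0.244)(1.063305) = 0.259446.
Therefore gamma(1) = 0.2594 (to 4 decimal places).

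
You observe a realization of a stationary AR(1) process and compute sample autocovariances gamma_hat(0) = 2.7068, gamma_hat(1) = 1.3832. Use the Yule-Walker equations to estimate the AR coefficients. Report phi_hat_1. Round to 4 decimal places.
\hat\phi_{1} = 0.5110

The Yule-Walker equations for an AR(p) process read, in matrix form,
  Gamma_p phi = r_p,   with   (Gamma_p)_{ij} = gamma(|i - j|),
                       (r_p)_i = gamma(i),   i,j = 1..p.
Substitute the sample gammas (Toeplitz matrix and right-hand side of size 1):
  Gamma_p = [[2.7068]]
  r_p     = [1.3832]
With p = 1 this is the single equation gamma(0) phi_1 = gamma(1):
  phi_hat_1 = gamma(1) / gamma(0) = 1.3832 / 2.7068 = 0.5110.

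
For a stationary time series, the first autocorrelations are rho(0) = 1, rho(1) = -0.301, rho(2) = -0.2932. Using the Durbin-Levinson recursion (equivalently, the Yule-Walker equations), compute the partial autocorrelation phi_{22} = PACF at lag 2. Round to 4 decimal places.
\phi_{22} = -0.4220

The PACF at lag k is phi_{kk}, the last component of the solution
to the Yule-Walker system G_k phi = r_k where
  (G_k)_{ij} = rho(|i - j|), (r_k)_i = rho(i), i,j = 1..k.
Equivalently, Durbin-Levinson gives phi_{kk} iteratively:
  phi_{11} = rho(1)
  phi_{kk} = [rho(k) - sum_{j=1..k-1} phi_{k-1,j} rho(k-j)]
            / [1 - sum_{j=1..k-1} phi_{k-1,j} rho(j)],
  phi_{k,j} = phi_{k-1,j} - phi_{kk} phi_{k-1,k-j},  j = 1..k-1.
Step k = 1:
  phi_11 = rho(1) = -0.301.
Step k = 2:
  phi_22 = [rho(2) - phi_11 rho(1)] / [1 - phi_11 rho(1)] = [-0.2932 - (-0.301)(-0.301)] / [1 - (-0.301)(-0.301)]
         = -0.383801 / 0.909399 = -0.422.
Therefore phi_{22} = -0.4220.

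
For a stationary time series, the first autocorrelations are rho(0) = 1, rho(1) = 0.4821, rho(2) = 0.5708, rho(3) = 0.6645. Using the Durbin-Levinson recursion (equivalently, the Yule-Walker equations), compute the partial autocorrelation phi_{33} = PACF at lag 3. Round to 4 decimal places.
\phi_{33} = 0.4820

The PACF at lag k is phi_{kk}, the last component of the solution
to the Yule-Walker system G_k phi = r_k where
  (G_k)_{ij} = rho(|i - j|), (r_k)_i = rho(i), i,j = 1..k.
Equivalently, Durbin-Levinson gives phi_{kk} iteratively:
  phi_{11} = rho(1)
  phi_{kk} = [rho(k) - sum_{j=1..k-1} phi_{k-1,j} rho(k-j)]
            / [1 - sum_{j=1..k-1} phi_{k-1,j} rho(j)],
  phi_{k,j} = phi_{k-1,j} - phi_{kk} phi_{k-1,k-j},  j = 1..k-1.
Step k = 1:
  phi_11 = rho(1) = 0.4821.
Step k = 2:
  phi_22 = [rho(2) - phi_11 rho(1)] / [1 - phi_11 rho(1)] = [0.5708 - (0.4821)(0.4821)] / [1 - (0.4821)(0.4821)]
         = 0.33837959 / 0.76757959 = 0.44084.
  Update: phi_21 = phi_11 - phi_22 phi_11 = 0.4821 - (0.44084)(0.4821) = 0.269571.
Step k = 3:
  phi_33 = [rho(3) - phi_21 rho(2) - phi_22 rho(1)] / [1 - phi_21 rho(1) - phi_22 rho(2)]
    numerator   = 0.6645 - (0.269571)(0.5708) - (0.44084)(0.4821) = 0.29809994
    denominator = 1 - (0.269571)(0.4821) - (0.44084)(0.5708) = 0.61840842
  phi_33 = 0.29809994 / 0.61840842 = 0.482.
Therefore phi_{33} = 0.4820.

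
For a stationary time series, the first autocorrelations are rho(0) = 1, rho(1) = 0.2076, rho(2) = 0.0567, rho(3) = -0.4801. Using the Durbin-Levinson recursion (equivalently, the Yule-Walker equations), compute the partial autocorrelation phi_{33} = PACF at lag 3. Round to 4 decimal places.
\phi_{33} = -0.5170

The PACF at lag k is phi_{kk}, the last component of the solution
to the Yule-Walker system G_k phi = r_k where
  (G_k)_{ij} = rho(|i - j|), (r_k)_i = rho(i), i,j = 1..k.
Equivalently, Durbin-Levinson gives phi_{kk} iteratively:
  phi_{11} = rho(1)
  phi_{kk} = [rho(k) - sum_{j=1..k-1} phi_{k-1,j} rho(k-j)]
            / [1 - sum_{j=1..k-1} phi_{k-1,j} rho(j)],
  phi_{k,j} = phi_{k-1,j} - phi_{kk} phi_{k-1,k-j},  j = 1..k-1.
Step k = 1:
  phi_11 = rho(1) = 0.2076.
Step k = 2:
  phi_22 = [rho(2) - phi_11 rho(1)] / [1 - phi_11 rho(1)] = [0.0567 - (0.2076)(0.2076)] / [1 - (0.2076)(0.2076)]
         = 0.01360224 / 0.95690224 = 0.014215.
  Update: phi_21 = phi_11 - phi_22 phi_11 = 0.2076 - (0.014215)(0.2076) = 0.204649.
Step k = 3:
  phi_33 = [rho(3) - phi_21 rho(2) - phi_22 rho(1)] / [1 - phi_21 rho(1) - phi_22 rho(2)]
    numerator   = -0.4801 - (0.204649)(0.0567) - (0.014215)(0.2076) = -0.4946546
    denominator = 1 - (0.204649)(0.2076) - (0.014215)(0.0567) = 0.95670889
  phi_33 = -0.4946546 / 0.95670889 = -0.517.
Therefore phi_{33} = -0.5170.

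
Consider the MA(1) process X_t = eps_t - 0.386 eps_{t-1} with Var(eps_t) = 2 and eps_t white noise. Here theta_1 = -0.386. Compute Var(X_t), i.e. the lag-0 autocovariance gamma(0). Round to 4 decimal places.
\gamma(0) = 2.2980

For an MA(q) process X_t = eps_t + sum_i theta_i eps_{t-i} with
Var(eps_t) = sigma^2, the variance is
  gamma(0) = sigma^2 * (1 + sum_i theta_i^2).
  sum_i theta_i^2 = (-0.386)^2 = 0.148996.
  gamma(0) = 2 * (1 + 0.148996) = 2 * 1.148996 = 2.297992, which rounds to 2.2980.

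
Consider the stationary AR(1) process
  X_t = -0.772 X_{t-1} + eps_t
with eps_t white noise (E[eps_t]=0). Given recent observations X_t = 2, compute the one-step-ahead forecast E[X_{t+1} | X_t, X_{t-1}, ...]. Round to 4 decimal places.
E[X_{t+1} \mid \mathcal F_t] = -1.5440

For an AR(p) model X_t = c + sum_i phi_i X_{t-i} + eps_t, the
one-step-ahead conditional mean is
  E[X_{t+1} | X_t, ...] = c + sum_i phi_i X_{t+1-i}.
Substitute known values:
  E[X_{t+1} | ...] = (-0.772) * (2)
                   = -1.5440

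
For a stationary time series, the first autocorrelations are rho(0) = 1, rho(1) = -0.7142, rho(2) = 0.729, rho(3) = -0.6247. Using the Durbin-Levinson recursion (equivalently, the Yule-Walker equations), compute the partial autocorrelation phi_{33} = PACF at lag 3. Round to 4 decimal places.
\phi_{33} = -0.0448

The PACF at lag k is phi_{kk}, the last component of the solution
to the Yule-Walker system G_k phi = r_k where
  (G_k)_{ij} = rho(|i - j|), (r_k)_i = rho(i), i,j = 1..k.
Equivalently, Durbin-Levinson gives phi_{kk} iteratively:
  phi_{11} = rho(1)
  phi_{kk} = [rho(k) - sum_{j=1..k-1} phi_{k-1,j} rho(k-j)]
            / [1 - sum_{j=1..k-1} phi_{k-1,j} rho(j)],
  phi_{k,j} = phi_{k-1,j} - phi_{kk} phi_{k-1,k-j},  j = 1..k-1.
Step k = 1:
  phi_11 = rho(1) = -0.7142.
Step k = 2:
  phi_22 = [rho(2) - phi_11 rho(1)] / [1 - phi_11 rho(1)] = [0.729 - (-0.7142)(-0.7142)] / [1 - (-0.7142)(-0.7142)]
         = 0.21891836 / 0.48991836 = 0.446847.
  Update: phi_21 = phi_11 - phi_22 phi_11 = -0.7142 - (0.446847)(-0.7142) = -0.395062.
Step k = 3:
  phi_33 = [rho(3) - phi_21 rho(2) - phi_22 rho(1)] / [1 - phi_21 rho(1) - phi_22 rho(2)]
    numerator   = -0.6247 - (-0.395062)(0.729) - (0.446847)(-0.7142) = -0.01756184
    denominator = 1 - (-0.395062)(-0.7142) - (0.446847)(0.729) = 0.39209543
  phi_33 = -0.01756184 / 0.39209543 = -0.0448.
Therefore phi_{33} = -0.0448.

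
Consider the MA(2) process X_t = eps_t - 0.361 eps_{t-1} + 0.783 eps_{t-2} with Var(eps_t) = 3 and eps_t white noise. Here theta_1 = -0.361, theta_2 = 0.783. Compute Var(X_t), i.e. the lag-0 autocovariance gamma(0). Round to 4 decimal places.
\gamma(0) = 5.2302

For an MA(q) process X_t = eps_t + sum_i theta_i eps_{t-i} with
Var(eps_t) = sigma^2, the variance is
  gamma(0) = sigma^2 * (1 + sum_i theta_i^2).
  sum_i theta_i^2 = (-0.361)^2 + (0.783)^2 = 0.130321 + 0.613089 = 0.74341.
  gamma(0) = 3 * (1 + 0.74341) = 3 * 1.74341 = 5.23023, which rounds to 5.2302.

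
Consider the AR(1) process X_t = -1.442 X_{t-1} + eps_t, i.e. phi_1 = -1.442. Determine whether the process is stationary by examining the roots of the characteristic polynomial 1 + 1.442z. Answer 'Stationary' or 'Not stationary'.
\text{Not stationary}

The AR(p) characteristic polynomial is P(z) = 1 + 1.442z.
Stationarity requires all roots to lie outside the unit circle, i.e. |z| > 1 for every root.
This is linear in z: 1 + (1.442) z = 0  =>  z = -1/(1.442) = -0.693481,  |z| = 0.693481.
Moduli of all roots: 0.6935.
All moduli strictly greater than 1? No.
Verdict: Not stationary.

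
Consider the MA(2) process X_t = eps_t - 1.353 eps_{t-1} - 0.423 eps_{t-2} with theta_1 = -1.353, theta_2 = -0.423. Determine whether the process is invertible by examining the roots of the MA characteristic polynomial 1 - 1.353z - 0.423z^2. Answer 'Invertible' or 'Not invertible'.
\text{Not invertible}

The MA(q) characteristic polynomial is P(z) = 1 - 1.353z - 0.423z^2.
Invertibility requires all roots to lie outside the unit circle, i.e. |z| > 1 for every root.
Set 1 + (-1.353) z + (-0.423) z^2 = 0, i.e. a z^2 + b z + c = 0 with a = -0.423, b = -1.353, c = 1.
Discriminant D = b^2 - 4ac = (-1.353)^2 - 4*(-0.423)*1 = 1.830609 - (-1.692) = 3.522609.
D >= 0, so the roots are real: z = (-b +/- sqrt(D)) / (2a) = (1.353 +/- 1.876861) / (-0.846).
  z_1 = (1.353 + 1.876861) / (-0.846) = -3.8178,   |z_1| = 3.8178.
  z_2 = (1.353 - 1.876861) / (-0.846) = 0.6192,   |z_2| = 0.6192.
Moduli of all roots: 3.8178, 0.6192.
All moduli strictly greater than 1? No.
Verdict: Not invertible.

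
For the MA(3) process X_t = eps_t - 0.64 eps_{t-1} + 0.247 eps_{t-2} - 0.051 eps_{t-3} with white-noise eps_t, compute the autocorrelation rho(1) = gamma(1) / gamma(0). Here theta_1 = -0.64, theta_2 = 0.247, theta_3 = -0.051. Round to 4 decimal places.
\rho(1) = -0.5503

For an MA(q) process with theta_0 = 1, the autocovariance is
  gamma(k) = sigma^2 * sum_{i=0..q-k} theta_i * theta_{i+k},
and rho(k) = gamma(k) / gamma(0). Sigma^2 cancels.
  numerator   = (1)*(-0.64) + (-0.64)*(0.247) + (0.247)*(-0.051) = -0.810677.
  denominator = (1)^2 + (-0.64)^2 + (0.247)^2 + (-0.051)^2 = 1.47321.
  rho(1) = -0.810677 / 1.47321 = -0.5503.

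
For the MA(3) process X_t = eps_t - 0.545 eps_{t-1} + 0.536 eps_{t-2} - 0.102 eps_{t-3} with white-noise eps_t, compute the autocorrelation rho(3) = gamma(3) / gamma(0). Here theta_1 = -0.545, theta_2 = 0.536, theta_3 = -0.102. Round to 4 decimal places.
\rho(3) = -0.0640

For an MA(q) process with theta_0 = 1, the autocovariance is
  gamma(k) = sigma^2 * sum_{i=0..q-k} theta_i * theta_{i+k},
and rho(k) = gamma(k) / gamma(0). Sigma^2 cancels.
  numerator   = (1)*(-0.102) = -0.102.
  denominator = (1)^2 + (-0.545)^2 + (0.536)^2 + (-0.102)^2 = 1.594725.
  rho(3) = -0.102 / 1.594725 = -0.0640.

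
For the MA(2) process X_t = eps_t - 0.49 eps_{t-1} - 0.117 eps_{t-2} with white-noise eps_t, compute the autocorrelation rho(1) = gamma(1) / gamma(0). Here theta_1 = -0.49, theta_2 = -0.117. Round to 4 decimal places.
\rho(1) = -0.3451

For an MA(q) process with theta_0 = 1, the autocovariance is
  gamma(k) = sigma^2 * sum_{i=0..q-k} theta_i * theta_{i+k},
and rho(k) = gamma(k) / gamma(0). Sigma^2 cancels.
  numerator   = (1)*(-0.49) + (-0.49)*(-0.117) = -0.43267.
  denominator = (1)^2 + (-0.49)^2 + (-0.117)^2 = 1.253789.
  rho(1) = -0.43267 / 1.253789 = -0.3451.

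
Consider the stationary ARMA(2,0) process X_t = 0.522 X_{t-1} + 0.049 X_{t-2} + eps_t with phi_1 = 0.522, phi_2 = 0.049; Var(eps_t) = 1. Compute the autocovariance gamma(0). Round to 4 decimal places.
\gamma(0) = 1.4346

Multiply the model equation by X_{t-k} and take expectations. With theta_0 = psi_0 = 1 and psi_j the MA(infinity) weights, this gives
  gamma(k) - sum_i phi_i gamma(k-i) = c_k,
  c_k = sigma^2 * sum_{j=k..q} theta_j psi_{j-k}   (c_k = 0 for k > q),
using gamma(-m) = gamma(m).
Pure AR (q = 0): c_0 = sigma^2 = 1, c_k = 0 for k >= 1.
Equations for k = 0, 1, 2 (AR order 2, c_2 = 0):
  (E0) gamma(0) = phi_1 gamma(1) + phi_2 gamma(2) + c_0
  (E1) gamma(1) = phi_1 gamma(0) + phi_2 gamma(1) + c_1
  (E2) gamma(2) = phi_1 gamma(1) + phi_2 gamma(0)
From (E1): gamma(1) = A gamma(0) + B with
  A = phi_1 / (1 - phi_2) = 0.522 / 0.951 = 0.548896,   B = c_1 / (1 - phi_2) = 0 / 0.951 = 0.
Insert (E2) into (E0): gamma(0) (1 - phi_2^2) = phi_1 (1 + phi_2) gamma(1) + c_0.
  phi_1 (1 + phi_2) = (0.522)(1.049) = 0.547578,   1 - phi_2^2 = 0.997599.
Replace gamma(1) by A gamma(0) + B and collect gamma(0):
  gamma(0) [0.997599 - (0.547578)(0.548896)] = c_0 = 1
  gamma(0) * 0.697036 = 1
  gamma(0) = 1 / 0.697036 = 1.434647.
Therefore gamma(0) = 1.4346 (to 4 decimal places).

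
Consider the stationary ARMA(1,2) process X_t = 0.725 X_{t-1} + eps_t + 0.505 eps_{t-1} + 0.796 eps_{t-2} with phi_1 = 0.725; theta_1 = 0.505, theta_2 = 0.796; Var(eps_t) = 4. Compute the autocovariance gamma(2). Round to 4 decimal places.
\gamma(2) = 25.3962

Multiply the model equation by X_{t-k} and take expectations. With theta_0 = psi_0 = 1 and psi_j the MA(infinity) weights, this gives
  gamma(k) - sum_i phi_i gamma(k-i) = c_k,
  c_k = sigma^2 * sum_{j=k..q} theta_j psi_{j-k}   (c_k = 0 for k > q),
using gamma(-m) = gamma(m).
psi-weights needed (psi_j = theta_j + sum_i phi_i psi_{j-i}):
  psi_1 = theta_1 + phi_1 = 0.505 + (0.725) = 1.23
  psi_2 = theta_2 + phi_1 psi_1 = 0.796 + (0.725)(1.23) = 1.68775
Right-hand sides:
  c_0 = sigma^2 (1 + theta_1 psi_1 + theta_2 psi_2) = 4 * (1 + (0.505)(1.23) + (0.796)(1.68775)) = 4 * 2.964599 = 11.858396
  c_1 = sigma^2 (theta_1 + theta_2 psi_1) = 4 * (0.505 + (0.796)(1.23)) = 5.93632
  c_2 = sigma^2 theta_2 = 4 * (0.796) = 3.184
Equations for k = 0 and k = 1 (AR order 1):
  gamma(0) = phi_1 gamma(1) + c_0
  gamma(1) = phi_1 gamma(0) + c_1
Substituting the second into the first: gamma(0) (1 - phi_1^2) = c_0 + phi_1 c_1, so
  gamma(0) = (c_0 + phi_1 c_1) / (1 - phi_1^2) = (11.858396 + (0.725)(5.93632)) / (1 - (0.725)^2) = 16.162228 / 0.474375 = 34.070573.
  gamma(1) = phi_1 gamma(0) + c_1 = (0.725)(34.070573) + (5.93632) = 30.637485.
For k = 2: gamma(2) = phi_1 gamma(1) + c_2
  = (0.725)(30.637485) + (3.184) = 25.396177.
Therefore gamma(2) = 25.3962 (to 4 decimal places).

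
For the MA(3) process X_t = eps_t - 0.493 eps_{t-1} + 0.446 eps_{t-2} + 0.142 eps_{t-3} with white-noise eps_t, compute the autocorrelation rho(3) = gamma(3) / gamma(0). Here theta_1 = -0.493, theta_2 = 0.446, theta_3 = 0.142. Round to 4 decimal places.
\rho(3) = 0.0971

For an MA(q) process with theta_0 = 1, the autocovariance is
  gamma(k) = sigma^2 * sum_{i=0..q-k} theta_i * theta_{i+k},
and rho(k) = gamma(k) / gamma(0). Sigma^2 cancels.
  numerator   = (1)*(0.142) = 0.142.
  denominator = (1)^2 + (-0.493)^2 + (0.446)^2 + (0.142)^2 = 1.462129.
  rho(3) = 0.142 / 1.462129 = 0.0971.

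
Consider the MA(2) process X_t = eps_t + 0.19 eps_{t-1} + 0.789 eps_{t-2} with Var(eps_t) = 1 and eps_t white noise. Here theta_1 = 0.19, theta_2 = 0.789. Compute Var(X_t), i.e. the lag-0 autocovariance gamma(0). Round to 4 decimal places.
\gamma(0) = 1.6586

For an MA(q) process X_t = eps_t + sum_i theta_i eps_{t-i} with
Var(eps_t) = sigma^2, the variance is
  gamma(0) = sigma^2 * (1 + sum_i theta_i^2).
  sum_i theta_i^2 = (0.19)^2 + (0.789)^2 = 0.0361 + 0.622521 = 0.658621.
  gamma(0) = 1 * (1 + 0.658621) = 1 * 1.658621 = 1.658621, which rounds to 1.6586.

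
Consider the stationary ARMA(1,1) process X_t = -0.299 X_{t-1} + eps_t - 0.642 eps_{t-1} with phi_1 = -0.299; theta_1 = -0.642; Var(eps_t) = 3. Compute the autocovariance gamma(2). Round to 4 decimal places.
\gamma(2) = 1.1049

Multiply the model equation by X_{t-k} and take expectations. With theta_0 = psi_0 = 1 and psi_j the MA(infinity) weights, this gives
  gamma(k) - sum_i phi_i gamma(k-i) = c_k,
  c_k = sigma^2 * sum_{j=k..q} theta_j psi_{j-k}   (c_k = 0 for k > q),
using gamma(-m) = gamma(m).
psi-weights needed (psi_j = theta_j + sum_i phi_i psi_{j-i}):
  psi_1 = theta_1 + phi_1 = -0.642 + (-0.299) = -0.941
Right-hand sides:
  c_0 = sigma^2 (1 + theta_1 psi_1) = 3 * (1 + (-0.642)(-0.941)) = 3 * 1.604122 = 4.812366
  c_1 = sigma^2 theta_1 = 3 * (-0.642) = -1.926
  c_2 = 0
Equations for k = 0 and k = 1 (AR order 1):
  gamma(0) = phi_1 gamma(1) + c_0
  gamma(1) = phi_1 gamma(0) + c_1
Substituting the second into the first: gamma(0) (1 - phi_1^2) = c_0 + phi_1 c_1, so
  gamma(0) = (c_0 + phi_1 c_1) / (1 - phi_1^2) = (4.812366 + (-0.299)(-1.926)) / (1 - (-0.299)^2) = 5.38824 / 0.910599 = 5.917248.
  gamma(1) = phi_1 gamma(0) + c_1 = (-0.299)(5.917248) + (-1.926) = -3.695257.
For k = 2 (> q): gamma(2) = phi_1 gamma(1) = (-0.299)(-3.695257) = 1.104882.
Therefore gamma(2) = 1.1049 (to 4 decimal places).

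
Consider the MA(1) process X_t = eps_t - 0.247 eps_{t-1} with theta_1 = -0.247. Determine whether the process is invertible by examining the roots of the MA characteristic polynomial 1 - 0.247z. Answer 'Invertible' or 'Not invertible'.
\text{Invertible}

The MA(q) characteristic polynomial is P(z) = 1 - 0.247z.
Invertibility requires all roots to lie outside the unit circle, i.e. |z| > 1 for every root.
This is linear in z: 1 + (-0.247) z = 0  =>  z = -1/(-0.247) = 4.048583,  |z| = 4.048583.
Moduli of all roots: 4.0486.
All moduli strictly greater than 1? Yes.
Verdict: Invertible.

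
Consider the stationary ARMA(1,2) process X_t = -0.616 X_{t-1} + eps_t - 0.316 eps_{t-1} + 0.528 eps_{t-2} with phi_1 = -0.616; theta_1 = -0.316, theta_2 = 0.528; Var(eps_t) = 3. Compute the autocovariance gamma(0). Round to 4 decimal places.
\gamma(0) = 11.4781

Multiply the model equation by X_{t-k} and take expectations. With theta_0 = psi_0 = 1 and psi_j the MA(infinity) weights, this gives
  gamma(k) - sum_i phi_i gamma(k-i) = c_k,
  c_k = sigma^2 * sum_{j=k..q} theta_j psi_{j-k}   (c_k = 0 for k > q),
using gamma(-m) = gamma(m).
psi-weights needed (psi_j = theta_j + sum_i phi_i psi_{j-i}):
  psi_1 = theta_1 + phi_1 = -0.316 + (-0.616) = -0.932
  psi_2 = theta_2 + phi_1 psi_1 = 0.528 + (-0.616)(-0.932) = 1.102112
Right-hand sides:
  c_0 = sigma^2 (1 + theta_1 psi_1 + theta_2 psi_2) = 3 * (1 + (-0.316)(-0.932) + (0.528)(1.102112)) = 3 * 1.876427 = 5.629281
  c_1 = sigma^2 (theta_1 + theta_2 psi_1) = 3 * (-0.316 + (0.528)(-0.932)) = -2.424288
  c_2 = sigma^2 theta_2 = 3 * (0.528) = 1.584
Equations for k = 0 and k = 1 (AR order 1):
  gamma(0) = phi_1 gamma(1) + c_0
  gamma(1) = phi_1 gamma(0) + c_1
Substituting the second into the first: gamma(0) (1 - phi_1^2) = c_0 + phi_1 c_1, so
  gamma(0) = (c_0 + phi_1 c_1) / (1 - phi_1^2) = (5.629281 + (-0.616)(-2.424288)) / (1 - (-0.616)^2) = 7.122643 / 0.620544 = 11.478063.
Therefore gamma(0) = 11.4781 (to 4 decimal places).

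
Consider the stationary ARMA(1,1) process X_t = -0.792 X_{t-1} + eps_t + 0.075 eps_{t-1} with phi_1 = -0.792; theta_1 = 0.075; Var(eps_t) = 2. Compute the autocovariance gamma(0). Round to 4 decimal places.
\gamma(0) = 4.7585

Multiply the model equation by X_{t-k} and take expectations. With theta_0 = psi_0 = 1 and psi_j the MA(infinity) weights, this gives
  gamma(k) - sum_i phi_i gamma(k-i) = c_k,
  c_k = sigma^2 * sum_{j=k..q} theta_j psi_{j-k}   (c_k = 0 for k > q),
using gamma(-m) = gamma(m).
psi-weights needed (psi_j = theta_j + sum_i phi_i psi_{j-i}):
  psi_1 = theta_1 + phi_1 = 0.075 + (-0.792) = -0.717
Right-hand sides:
  c_0 = sigma^2 (1 + theta_1 psi_1) = 2 * (1 + (0.075)(-0.717)) = 2 * 0.946225 = 1.89245
  c_1 = sigma^2 theta_1 = 2 * (0.075) = 0.15
  c_2 = 0
Equations for k = 0 and k = 1 (AR order 1):
  gamma(0) = phi_1 gamma(1) + c_0
  gamma(1) = phi_1 gamma(0) + c_1
Substituting the second into the first: gamma(0) (1 - phi_1^2) = c_0 + phi_1 c_1, so
  gamma(0) = (c_0 + phi_1 c_1) / (1 - phi_1^2) = (1.89245 + (-0.792)(0.15)) / (1 - (-0.792)^2) = 1.77365 / 0.372736 = 4.758462.
Therefore gamma(0) = 4.7585 (to 4 decimal places).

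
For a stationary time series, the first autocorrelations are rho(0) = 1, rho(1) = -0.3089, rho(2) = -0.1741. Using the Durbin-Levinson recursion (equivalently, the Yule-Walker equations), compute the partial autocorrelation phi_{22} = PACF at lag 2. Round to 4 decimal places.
\phi_{22} = -0.2979

The PACF at lag k is phi_{kk}, the last component of the solution
to the Yule-Walker system G_k phi = r_k where
  (G_k)_{ij} = rho(|i - j|), (r_k)_i = rho(i), i,j = 1..k.
Equivalently, Durbin-Levinson gives phi_{kk} iteratively:
  phi_{11} = rho(1)
  phi_{kk} = [rho(k) - sum_{j=1..k-1} phi_{k-1,j} rho(k-j)]
            / [1 - sum_{j=1..k-1} phi_{k-1,j} rho(j)],
  phi_{k,j} = phi_{k-1,j} - phi_{kk} phi_{k-1,k-j},  j = 1..k-1.
Step k = 1:
  phi_11 = rho(1) = -0.3089.
Step k = 2:
  phi_22 = [rho(2) - phi_11 rho(1)] / [1 - phi_11 rho(1)] = [-0.1741 - (-0.3089)(-0.3089)] / [1 - (-0.3089)(-0.3089)]
         = -0.26951921 / 0.90458079 = -0.2979.
Therefore phi_{22} = -0.2979.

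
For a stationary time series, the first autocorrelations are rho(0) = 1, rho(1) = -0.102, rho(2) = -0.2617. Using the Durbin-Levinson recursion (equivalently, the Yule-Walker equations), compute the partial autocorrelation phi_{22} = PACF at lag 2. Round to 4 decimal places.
\phi_{22} = -0.2750

The PACF at lag k is phi_{kk}, the last component of the solution
to the Yule-Walker system G_k phi = r_k where
  (G_k)_{ij} = rho(|i - j|), (r_k)_i = rho(i), i,j = 1..k.
Equivalently, Durbin-Levinson gives phi_{kk} iteratively:
  phi_{11} = rho(1)
  phi_{kk} = [rho(k) - sum_{j=1..k-1} phi_{k-1,j} rho(k-j)]
            / [1 - sum_{j=1..k-1} phi_{k-1,j} rho(j)],
  phi_{k,j} = phi_{k-1,j} - phi_{kk} phi_{k-1,k-j},  j = 1..k-1.
Step k = 1:
  phi_11 = rho(1) = -0.102.
Step k = 2:
  phi_22 = [rho(2) - phi_11 rho(1)] / [1 - phi_11 rho(1)] = [-0.2617 - (-0.102)(-0.102)] / [1 - (-0.102)(-0.102)]
         = -0.272104 / 0.989596 = -0.275.
Therefore phi_{22} = -0.2750.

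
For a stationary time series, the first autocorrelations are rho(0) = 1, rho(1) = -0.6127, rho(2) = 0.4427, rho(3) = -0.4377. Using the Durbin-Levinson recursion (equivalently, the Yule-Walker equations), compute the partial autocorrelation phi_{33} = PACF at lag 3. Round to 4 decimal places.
\phi_{33} = -0.2100

The PACF at lag k is phi_{kk}, the last component of the solution
to the Yule-Walker system G_k phi = r_k where
  (G_k)_{ij} = rho(|i - j|), (r_k)_i = rho(i), i,j = 1..k.
Equivalently, Durbin-Levinson gives phi_{kk} iteratively:
  phi_{11} = rho(1)
  phi_{kk} = [rho(k) - sum_{j=1..k-1} phi_{k-1,j} rho(k-j)]
            / [1 - sum_{j=1..k-1} phi_{k-1,j} rho(j)],
  phi_{k,j} = phi_{k-1,j} - phi_{kk} phi_{k-1,k-j},  j = 1..k-1.
Step k = 1:
  phi_11 = rho(1) = -0.6127.
Step k = 2:
  phi_22 = [rho(2) - phi_11 rho(1)] / [1 - phi_11 rho(1)] = [0.4427 - (-0.6127)(-0.6127)] / [1 - (-0.6127)(-0.6127)]
         = 0.06729871 / 0.62459871 = 0.107747.
  Update: phi_21 = phi_11 - phi_22 phi_11 = -0.6127 - (0.107747)(-0.6127) = -0.546683.
Step k = 3:
  phi_33 = [rho(3) - phi_21 rho(2) - phi_22 rho(1)] / [1 - phi_21 rho(1) - phi_22 rho(2)]
    numerator   = -0.4377 - (-0.546683)(0.4427) - (0.107747)(-0.6127) = -0.12966663
    denominator = 1 - (-0.546683)(-0.6127) - (0.107747)(0.4427) = 0.61734747
  phi_33 = -0.12966663 / 0.61734747 = -0.21.
Therefore phi_{33} = -0.2100.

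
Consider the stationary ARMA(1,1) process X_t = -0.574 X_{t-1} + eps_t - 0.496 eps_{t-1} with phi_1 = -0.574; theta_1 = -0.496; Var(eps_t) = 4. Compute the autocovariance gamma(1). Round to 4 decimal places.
\gamma(1) = -8.2004

Multiply the model equation by X_{t-k} and take expectations. With theta_0 = psi_0 = 1 and psi_j the MA(infinity) weights, this gives
  gamma(k) - sum_i phi_i gamma(k-i) = c_k,
  c_k = sigma^2 * sum_{j=k..q} theta_j psi_{j-k}   (c_k = 0 for k > q),
using gamma(-m) = gamma(m).
psi-weights needed (psi_j = theta_j + sum_i phi_i psi_{j-i}):
  psi_1 = theta_1 + phi_1 = -0.496 + (-0.574) = -1.07
Right-hand sides:
  c_0 = sigma^2 (1 + theta_1 psi_1) = 4 * (1 + (-0.496)(-1.07)) = 4 * 1.53072 = 6.12288
  c_1 = sigma^2 theta_1 = 4 * (-0.496) = -1.984
  c_2 = 0
Equations for k = 0 and k = 1 (AR order 1):
  gamma(0) = phi_1 gamma(1) + c_0
  gamma(1) = phi_1 gamma(0) + c_1
Substituting the second into the first: gamma(0) (1 - phi_1^2) = c_0 + phi_1 c_1, so
  gamma(0) = (c_0 + phi_1 c_1) / (1 - phi_1^2) = (6.12288 + (-0.574)(-1.984)) / (1 - (-0.574)^2) = 7.261696 / 0.670524 = 10.829882.
  gamma(1) = phi_1 gamma(0) + c_1 = (-0.574)(10.829882) + (-1.984) = -8.200352.
Therefore gamma(1) = -8.2004 (to 4 decimal places).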